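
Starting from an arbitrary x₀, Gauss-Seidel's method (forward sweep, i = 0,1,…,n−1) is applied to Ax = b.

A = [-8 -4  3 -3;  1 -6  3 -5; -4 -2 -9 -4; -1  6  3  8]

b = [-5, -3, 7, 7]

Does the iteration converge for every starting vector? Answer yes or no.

yes

Split A = D + L + U, D = diag(-8, -6, -9, 8).
T_GS = -(D+L)⁻¹U: row 0 first, T[0,2] = -(3)/(-8) = +0.3750; later rows by forward substitution.
  T[0,:] = [+0.0000, -0.5000, +0.3750, -0.3750]
  T[1,:] = [+0.0000, -0.0833, +0.5625, -0.8958]
  T[2,:] = [+0.0000, +0.2407, -0.2917, -0.0787]
  T[3,:] = [+0.0000, -0.0903, -0.2656, +0.6545]
|eigenvalues of T|: 0.8429, 0.5324, 0.0310, 0.0000.
ρ(T) = max|λ| = 0.8429; 0.8429 < 1: convergent.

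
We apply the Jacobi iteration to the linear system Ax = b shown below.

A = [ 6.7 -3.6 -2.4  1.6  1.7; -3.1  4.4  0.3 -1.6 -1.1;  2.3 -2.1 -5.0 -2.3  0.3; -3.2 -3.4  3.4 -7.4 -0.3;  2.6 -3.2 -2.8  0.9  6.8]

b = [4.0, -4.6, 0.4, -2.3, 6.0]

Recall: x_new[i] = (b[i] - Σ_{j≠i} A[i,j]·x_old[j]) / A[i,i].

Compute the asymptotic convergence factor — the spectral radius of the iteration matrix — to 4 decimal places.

Let D = diag(6.7, 4.4, -5, -7.4, 6.8); L, U the strict triangles.
Jacobi T = -D⁻¹(L+U): T[4,0] = -(2.6)/(6.8) = -0.3824; T[4,4] = 0.
  T[0,:] = [+0.0000 +0.5373 +0.3582 -0.2388 -0.2537]
  T[1,:] = [+0.7045 +0.0000 -0.0682 +0.3636 +0.2500]
  T[2,:] = [+0.4600 -0.4200 +0.0000 -0.4600 +0.0600]
  T[3,:] = [-0.4324 -0.4595 +0.4595 +0.0000 -0.0405]
  T[4,:] = [-0.3824 +0.4706 +0.4118 -0.1324 +0.0000]
eigenvalue magnitudes: 1.1290, 0.6971, 0.6210, 0.6210, 0.2328.
ρ = 1.1290; 1.1290 > 1 ⇒ diverges.

1.1290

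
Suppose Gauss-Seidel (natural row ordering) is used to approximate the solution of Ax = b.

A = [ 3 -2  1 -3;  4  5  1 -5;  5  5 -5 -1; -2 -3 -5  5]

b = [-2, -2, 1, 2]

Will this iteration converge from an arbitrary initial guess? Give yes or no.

no

Split A = D + L + U, D = diag(3, 5, -5, 5).
T_GS = -(D+L)⁻¹U: row 0 first, T[0,3] = -(-3)/(3) = +1.0000; later rows by forward substitution.
  T[0,:] = [+0.0000 +0.6667 -0.3333 +1.0000]
  T[1,:] = [+0.0000 -0.5333 +0.0667 +0.2000]
  T[2,:] = [+0.0000 +0.1333 -0.2667 +1.0000]
  T[3,:] = [+0.0000 +0.0800 -0.3600 +1.5200]
eigenvalue magnitudes: 1.2962, 0.5616, 0.0147, 0.0000.
ρ(T) = max|λ| = 1.2962; 1.2962 > 1, so it fails to converge.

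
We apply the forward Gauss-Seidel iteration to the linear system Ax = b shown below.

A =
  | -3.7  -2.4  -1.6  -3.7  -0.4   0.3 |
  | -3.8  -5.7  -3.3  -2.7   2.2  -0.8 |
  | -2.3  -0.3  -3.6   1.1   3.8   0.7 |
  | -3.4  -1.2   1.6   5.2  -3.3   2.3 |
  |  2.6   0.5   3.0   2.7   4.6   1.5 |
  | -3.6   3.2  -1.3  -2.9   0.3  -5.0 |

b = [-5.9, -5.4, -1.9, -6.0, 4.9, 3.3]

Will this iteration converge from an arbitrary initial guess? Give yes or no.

Let D = diag(-3.7, -5.7, -3.6, 5.2, 4.6, -5); L, U the strict triangles.
T_GS = -(D+L)⁻¹U: row 0 first, T[0,4] = -(-0.4)/(-3.7) = -0.1081; later rows by forward substitution.
  T[0,:] = [+0.0000 -0.6486 -0.4324 -1.0000 -0.1081 +0.0811]
  T[1,:] = [+0.0000 +0.4324 -0.2907 +0.1930 +0.4580 -0.1944]
  T[2,:] = [+0.0000 +0.3784 +0.3005 +0.9284 +1.0865 +0.1588]
  T[3,:] = [+0.0000 -0.4407 -0.4423 -0.8950 +0.3353 -0.4830]
  T[4,:] = [+0.0000 +0.3316 +0.3396 +0.4641 -0.8941 -0.1709]
  T[5,:] = [+0.0000 +0.9209 +0.3241 +1.1491 -0.1596 +0.0458]
|eigenvalues of T|: 1.4298, 0.8625, 0.8625, 0.3823, 0.0420, 0.0000.
spectral radius ρ = 1.4298; 1.4298 > 1 ⇒ diverges.

no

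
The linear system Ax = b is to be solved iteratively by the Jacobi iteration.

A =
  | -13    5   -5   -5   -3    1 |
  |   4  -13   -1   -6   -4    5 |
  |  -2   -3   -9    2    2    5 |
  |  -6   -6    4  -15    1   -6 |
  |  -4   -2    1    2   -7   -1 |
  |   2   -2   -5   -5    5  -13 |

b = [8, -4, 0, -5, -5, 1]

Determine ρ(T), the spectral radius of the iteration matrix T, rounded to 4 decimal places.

1.2261

Split A = D + L + U, D = diag(-13, -13, -9, -15, -7, -13).
T_J = -D⁻¹(L+U): T[2,1] = -(-3)/(-9) = -0.3333; T[2,2] = 0.
  T[0,:] = [+0.0000 +0.3846 -0.3846 -0.3846 -0.2308 +0.0769]
  T[1,:] = [+0.3077 +0.0000 -0.0769 -0.4615 -0.3077 +0.3846]
  T[2,:] = [-0.2222 -0.3333 +0.0000 +0.2222 +0.2222 +0.5556]
  T[3,:] = [-0.4000 -0.4000 +0.2667 +0.0000 +0.0667 -0.4000]
  T[4,:] = [-0.5714 -0.2857 +0.1429 +0.2857 +0.0000 -0.1429]
  T[5,:] = [+0.1538 -0.1538 -0.3846 -0.3846 +0.3846 +0.0000]
eigenvalue magnitudes: 1.2261, 0.5214, 0.5214, 0.4961, 0.4961, 0.1090.
spectral radius ρ = 1.2261; 1.2261 > 1 ⇒ diverges.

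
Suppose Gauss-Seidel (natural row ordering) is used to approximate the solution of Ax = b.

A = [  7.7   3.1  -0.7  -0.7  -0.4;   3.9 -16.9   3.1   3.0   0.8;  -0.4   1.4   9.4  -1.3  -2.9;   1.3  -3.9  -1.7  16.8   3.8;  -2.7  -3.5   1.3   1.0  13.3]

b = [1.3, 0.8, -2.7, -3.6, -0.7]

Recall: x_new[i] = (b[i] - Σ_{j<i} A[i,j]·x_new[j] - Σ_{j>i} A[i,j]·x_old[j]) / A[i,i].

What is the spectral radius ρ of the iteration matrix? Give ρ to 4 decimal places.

0.2245

Split A = D + L + U, D = diag(7.7, -16.9, 9.4, 16.8, 13.3).
GS T = -(D+L)⁻¹U: row 0 first, T[0,1] = -(3.1)/(7.7) = -0.4026; later rows by forward substitution.
  T[0,:] = [+0.0000, -0.4026, +0.0909, +0.0909, +0.0519]
  T[1,:] = [+0.0000, -0.0929, +0.2044, +0.1985, +0.0593]
  T[2,:] = [+0.0000, -0.0033, -0.0266, +0.1126, +0.3019]
  T[3,:] = [+0.0000, +0.0093, +0.0377, +0.0504, -0.1859]
  T[4,:] = [+0.0000, -0.1066, +0.0720, +0.0559, +0.0106]
eigenvalue magnitudes: 0.2245, 0.1310, 0.1310, 0.1218, 0.0000.
ρ(T) = max|λ| = 0.2245; 0.2245 < 1: convergent.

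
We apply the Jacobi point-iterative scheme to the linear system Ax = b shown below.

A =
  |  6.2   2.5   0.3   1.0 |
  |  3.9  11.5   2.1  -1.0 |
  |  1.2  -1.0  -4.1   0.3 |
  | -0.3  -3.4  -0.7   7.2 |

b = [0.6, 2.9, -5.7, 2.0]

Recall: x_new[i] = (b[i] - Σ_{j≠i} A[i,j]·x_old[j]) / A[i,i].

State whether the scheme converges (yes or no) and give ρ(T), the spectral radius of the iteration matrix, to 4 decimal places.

A = D + L + U where D = diag(6.2, 11.5, -4.1, 7.2).
T_J = -D⁻¹(L+U): T[2,0] = -(1.2)/(-4.1) = +0.2927; T[2,2] = 0.
  T[0,:] = [+0.0000 -0.4032 -0.0484 -0.1613]
  T[1,:] = [-0.3391 +0.0000 -0.1826 +0.0870]
  T[2,:] = [+0.2927 -0.2439 +0.0000 +0.0732]
  T[3,:] = [+0.0417 +0.4722 +0.0972 +0.0000]
|λ(T)| sorted: 0.5224, 0.3888, 0.1113, 0.1113.
ρ = 0.5224; 0.5224 < 1 ⇒ converges.

yes, ρ = 0.5224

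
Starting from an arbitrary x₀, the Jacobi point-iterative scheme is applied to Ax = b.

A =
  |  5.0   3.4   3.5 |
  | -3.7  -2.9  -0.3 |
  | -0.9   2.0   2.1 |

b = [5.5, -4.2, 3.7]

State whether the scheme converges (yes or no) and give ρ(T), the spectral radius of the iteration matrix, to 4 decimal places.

no, ρ = 1.1695

Write A = D+L+U with D = diag(5, -2.9, 2.1).
T_J = -D⁻¹(L+U): T[1,0] = -(-3.7)/(-2.9) = -1.2759; T[1,1] = 0.
  T[0,:] = [+0.0000  -0.6800  -0.7000]
  T[1,:] = [-1.2759  +0.0000  -0.1034]
  T[2,:] = [+0.4286  -0.9524  +0.0000]
|eigenvalues of T|: 1.1695, 0.8376, 0.8376.
ρ = 1.1695; 1.1695 > 1, so it fails to converge.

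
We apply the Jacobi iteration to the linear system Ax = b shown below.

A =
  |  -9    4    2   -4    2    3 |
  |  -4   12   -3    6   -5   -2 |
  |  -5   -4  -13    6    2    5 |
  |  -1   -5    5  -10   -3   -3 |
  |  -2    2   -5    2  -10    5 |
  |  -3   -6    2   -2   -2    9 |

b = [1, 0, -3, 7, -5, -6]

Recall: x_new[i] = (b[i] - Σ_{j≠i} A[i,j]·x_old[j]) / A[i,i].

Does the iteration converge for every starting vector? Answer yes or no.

no

Split A = D + L + U, D = diag(-9, 12, -13, -10, -10, 9).
Jacobi T = -D⁻¹(L+U): T[0,2] = -(2)/(-9) = +0.2222; T[0,0] = 0.
  T[0,:] = [+0.0000 +0.4444 +0.2222 -0.4444 +0.2222 +0.3333]
  T[1,:] = [+0.3333 +0.0000 +0.2500 -0.5000 +0.4167 +0.1667]
  T[2,:] = [-0.3846 -0.3077 +0.0000 +0.4615 +0.1538 +0.3846]
  T[3,:] = [-0.1000 -0.5000 +0.5000 +0.0000 -0.3000 -0.3000]
  T[4,:] = [-0.2000 +0.2000 -0.5000 +0.2000 +0.0000 +0.5000]
  T[5,:] = [+0.3333 +0.6667 -0.2222 +0.2222 +0.2222 +0.0000]
moduli |λ_i(T)| = 1.1433, 0.7200, 0.7200, 0.3328, 0.3328, 0.2940.
ρ(T) = max|λ| = 1.1433; 1.1433 > 1, so it fails to converge.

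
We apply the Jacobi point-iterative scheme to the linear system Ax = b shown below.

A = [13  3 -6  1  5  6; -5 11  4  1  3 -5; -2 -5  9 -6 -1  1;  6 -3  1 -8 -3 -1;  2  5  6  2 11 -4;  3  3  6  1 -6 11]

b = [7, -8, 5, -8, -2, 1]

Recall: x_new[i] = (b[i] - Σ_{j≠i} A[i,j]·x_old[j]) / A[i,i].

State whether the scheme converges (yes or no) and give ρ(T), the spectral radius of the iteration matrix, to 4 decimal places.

no, ρ = 1.1900

Let D = diag(13, 11, 9, -8, 11, 11); L, U the strict triangles.
Jacobi T = -D⁻¹(L+U): T[1,0] = -(-5)/(11) = +0.4545; T[1,1] = 0.
  T[0,:] = [+0.0000, -0.2308, +0.4615, -0.0769, -0.3846, -0.4615]
  T[1,:] = [+0.4545, +0.0000, -0.3636, -0.0909, -0.2727, +0.4545]
  T[2,:] = [+0.2222, +0.5556, +0.0000, +0.6667, +0.1111, -0.1111]
  T[3,:] = [+0.7500, -0.3750, +0.1250, +0.0000, -0.3750, -0.1250]
  T[4,:] = [-0.1818, -0.4545, -0.5455, -0.1818, +0.0000, +0.3636]
  T[5,:] = [-0.2727, -0.2727, -0.5455, -0.0909, +0.5455, +0.0000]
|roots of det(T-λI)|: 1.1900, 0.8803, 0.8803, 0.4257, 0.2792, 0.2131.
spectral radius ρ = 1.1900; 1.1900 > 1 ⇒ diverges.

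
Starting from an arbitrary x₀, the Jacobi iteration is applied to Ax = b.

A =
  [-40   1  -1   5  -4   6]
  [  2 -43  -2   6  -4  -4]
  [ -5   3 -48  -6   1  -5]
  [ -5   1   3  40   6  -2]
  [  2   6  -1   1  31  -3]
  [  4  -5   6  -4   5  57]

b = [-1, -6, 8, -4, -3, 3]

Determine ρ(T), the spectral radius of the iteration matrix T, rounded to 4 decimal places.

Let D = diag(-40, -43, -48, 40, 31, 57); L, U the strict triangles.
T_J = -D⁻¹(L+U): T[2,3] = -(-6)/(-48) = -0.1250; T[2,2] = 0.
  T[0,:] = [+0.0000, +0.0250, -0.0250, +0.1250, -0.1000, +0.1500]
  T[1,:] = [+0.0465, +0.0000, -0.0465, +0.1395, -0.0930, -0.0930]
  T[2,:] = [-0.1042, +0.0625, +0.0000, -0.1250, +0.0208, -0.1042]
  T[3,:] = [+0.1250, -0.0250, -0.0750, +0.0000, -0.1500, +0.0500]
  T[4,:] = [-0.0645, -0.1935, +0.0323, -0.0323, +0.0000, +0.0968]
  T[5,:] = [-0.0702, +0.0877, -0.1053, +0.0702, -0.0877, +0.0000]
|λ(T)| sorted: 0.3124, 0.1719, 0.1719, 0.1494, 0.1494, 0.0640.
ρ(T) = max|λ| = 0.3124; 0.3124 < 1, so it converges for any x₀.

0.3124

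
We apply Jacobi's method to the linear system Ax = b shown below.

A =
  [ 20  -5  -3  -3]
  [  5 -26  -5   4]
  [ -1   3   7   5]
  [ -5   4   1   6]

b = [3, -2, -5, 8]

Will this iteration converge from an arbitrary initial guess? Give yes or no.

yes

Diagonal D = diag(20, -26, 7, 6); L, U strict lower/upper.
T_J = -D⁻¹(L+U): T[3,0] = -(-5)/(6) = +0.8333; T[3,3] = 0.
  T[0,:] = [+0.0000 +0.2500 +0.1500 +0.1500]
  T[1,:] = [+0.1923 +0.0000 -0.1923 +0.1538]
  T[2,:] = [+0.1429 -0.4286 +0.0000 -0.7143]
  T[3,:] = [+0.8333 -0.6667 -0.1667 +0.0000]
|λ(T)| sorted: 0.7571, 0.4181, 0.4181, 0.1827.
spectral radius ρ = 0.7571; 0.7571 < 1, so it converges for any x₀.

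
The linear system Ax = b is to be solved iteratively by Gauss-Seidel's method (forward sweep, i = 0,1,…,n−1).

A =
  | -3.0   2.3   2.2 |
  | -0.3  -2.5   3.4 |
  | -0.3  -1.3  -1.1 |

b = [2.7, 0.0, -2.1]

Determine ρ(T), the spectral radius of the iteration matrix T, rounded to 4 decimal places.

A = D + L + U where D = diag(-3, -2.5, -1.1).
T_GS = -(D+L)⁻¹U: row 0 first, T[0,2] = -(2.2)/(-3) = +0.7333; later rows by forward substitution.
  T[0,:] = [+0.0000  +0.7667  +0.7333]
  T[1,:] = [+0.0000  -0.0920  +1.2720]
  T[2,:] = [+0.0000  -0.1004  -1.7033]
eigenvalue magnitudes: 1.6197, 0.1756, 0.0000.
spectral radius ρ = 1.6197; 1.6197 > 1: divergent.

1.6197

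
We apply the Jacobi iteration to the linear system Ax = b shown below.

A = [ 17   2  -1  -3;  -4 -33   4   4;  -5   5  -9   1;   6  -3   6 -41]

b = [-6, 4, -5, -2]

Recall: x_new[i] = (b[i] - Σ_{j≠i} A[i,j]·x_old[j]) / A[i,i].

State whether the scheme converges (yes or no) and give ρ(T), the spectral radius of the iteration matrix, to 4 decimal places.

yes, ρ = 0.2465

Let D = diag(17, -33, -9, -41); L, U the strict triangles.
T_J = -D⁻¹(L+U): T[3,2] = -(6)/(-41) = +0.1463; T[3,3] = 0.
  T[0,:] = [+0.0000  -0.1176  +0.0588  +0.1765]
  T[1,:] = [-0.1212  +0.0000  +0.1212  +0.1212]
  T[2,:] = [-0.5556  +0.5556  +0.0000  +0.1111]
  T[3,:] = [+0.1463  -0.0732  +0.1463  +0.0000]
|roots of det(T-λI)|: 0.2465, 0.2023, 0.2023, 0.1551.
ρ(T) = max|λ| = 0.2465; 0.2465 < 1, so it converges for any x₀.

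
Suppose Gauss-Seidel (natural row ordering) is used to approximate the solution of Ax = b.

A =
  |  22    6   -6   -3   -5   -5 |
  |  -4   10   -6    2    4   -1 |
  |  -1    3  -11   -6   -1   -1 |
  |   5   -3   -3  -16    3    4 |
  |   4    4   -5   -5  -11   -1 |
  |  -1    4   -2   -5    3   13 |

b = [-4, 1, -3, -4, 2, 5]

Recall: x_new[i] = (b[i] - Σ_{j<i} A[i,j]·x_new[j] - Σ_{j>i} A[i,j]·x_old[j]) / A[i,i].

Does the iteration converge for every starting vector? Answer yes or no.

A = D + L + U where D = diag(22, 10, -11, -16, -11, 13).
T_GS = -(D+L)⁻¹U: row 0 first, T[0,2] = -(-6)/(22) = +0.2727; later rows by forward substitution.
  T[0,:] = [+0.0000, -0.2727, +0.2727, +0.1364, +0.2273, +0.2273]
  T[1,:] = [+0.0000, -0.1091, +0.7091, -0.1455, -0.3091, +0.1909]
  T[2,:] = [+0.0000, -0.0050, +0.1686, -0.5975, -0.1959, -0.0595]
  T[3,:] = [+0.0000, -0.0638, -0.0793, +0.1819, +0.3532, +0.2964]
  T[4,:] = [+0.0000, -0.1076, +0.3165, +0.1856, -0.1013, -0.0465]
  T[5,:] = [+0.0000, +0.0121, -0.2748, -0.0095, +0.2417, +0.0743]
|λ(T)| sorted: 0.5331, 0.2001, 0.2001, 0.1243, 0.0441, 0.0000.
ρ = 0.5331; 0.5331 < 1: convergent.

yes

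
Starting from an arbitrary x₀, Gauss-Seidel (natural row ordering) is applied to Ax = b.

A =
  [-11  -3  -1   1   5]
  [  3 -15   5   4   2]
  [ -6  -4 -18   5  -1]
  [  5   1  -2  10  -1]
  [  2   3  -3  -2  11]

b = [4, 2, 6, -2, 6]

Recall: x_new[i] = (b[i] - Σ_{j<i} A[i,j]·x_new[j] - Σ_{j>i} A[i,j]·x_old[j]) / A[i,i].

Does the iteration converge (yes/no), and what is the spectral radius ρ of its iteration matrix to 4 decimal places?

A = D + L + U where D = diag(-11, -15, -18, 10, 11).
GS T = -(D+L)⁻¹U: row 0 first, T[0,3] = -(1)/(-11) = +0.0909; later rows by forward substitution.
  T[0,:] = [+0.0000 -0.2727 -0.0909 +0.0909 +0.4545]
  T[1,:] = [+0.0000 -0.0545 +0.3152 +0.2848 +0.2242]
  T[2,:] = [+0.0000 +0.1030 -0.0397 +0.1842 -0.2569]
  T[3,:] = [+0.0000 +0.1624 +0.0060 -0.0371 -0.2011]
  T[4,:] = [+0.0000 +0.1221 -0.0792 -0.0507 -0.2504]
eigenvalue magnitudes: 0.5085, 0.2686, 0.1119, 0.0300, 0.0000.
ρ = 0.5085; 0.5085 < 1, so it converges for any x₀.

yes, ρ = 0.5085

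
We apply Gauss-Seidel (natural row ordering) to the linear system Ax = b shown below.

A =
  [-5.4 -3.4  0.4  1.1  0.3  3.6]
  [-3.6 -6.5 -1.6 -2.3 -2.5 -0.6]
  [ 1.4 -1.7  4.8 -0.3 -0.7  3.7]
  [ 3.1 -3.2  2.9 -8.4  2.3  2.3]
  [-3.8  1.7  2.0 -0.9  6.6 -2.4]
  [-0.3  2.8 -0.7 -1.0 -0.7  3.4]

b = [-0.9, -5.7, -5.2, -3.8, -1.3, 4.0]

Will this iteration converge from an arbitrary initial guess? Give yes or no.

Diagonal D = diag(-5.4, -6.5, 4.8, -8.4, 6.6, 3.4); L, U strict lower/upper.
GS T = -(D+L)⁻¹U: row 0 first, T[0,4] = -(0.3)/(-5.4) = +0.0556; later rows by forward substitution.
  T[0,:] = [+0.0000  -0.6296  +0.0741  +0.2037  +0.0556  +0.6667]
  T[1,:] = [+0.0000  +0.3487  -0.2872  -0.4667  -0.4154  -0.4615]
  T[2,:] = [+0.0000  +0.3071  -0.1233  -0.1622  -0.0175  -1.1287]
  T[3,:] = [+0.0000  -0.2592  +0.0942  +0.1970  +0.4465  +0.3060]
  T[4,:] = [+0.0000  -0.5808  +0.1668  +0.3135  +0.2052  +1.2501]
  T[5,:] = [+0.0000  -0.4753  +0.2797  +0.4914  +0.5170  +0.5539]
|λ(T)| sorted: 1.6586, 0.3248, 0.3248, 0.0505, 0.0096, 0.0000.
ρ = 1.6586; 1.6586 > 1: divergent.

no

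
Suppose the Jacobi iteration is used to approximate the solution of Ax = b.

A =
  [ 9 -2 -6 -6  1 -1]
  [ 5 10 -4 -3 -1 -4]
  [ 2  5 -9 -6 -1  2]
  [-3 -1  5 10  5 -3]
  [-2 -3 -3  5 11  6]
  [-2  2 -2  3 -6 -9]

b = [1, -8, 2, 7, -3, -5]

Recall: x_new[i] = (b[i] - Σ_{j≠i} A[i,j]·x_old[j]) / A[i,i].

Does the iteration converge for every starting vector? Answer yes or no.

Let D = diag(9, 10, -9, 10, 11, -9); L, U the strict triangles.
Jacobi T = -D⁻¹(L+U): T[3,0] = -(-3)/(10) = +0.3000; T[3,3] = 0.
  T[0,:] = [+0.0000  +0.2222  +0.6667  +0.6667  -0.1111  +0.1111]
  T[1,:] = [-0.5000  +0.0000  +0.4000  +0.3000  +0.1000  +0.4000]
  T[2,:] = [+0.2222  +0.5556  +0.0000  -0.6667  -0.1111  +0.2222]
  T[3,:] = [+0.3000  +0.1000  -0.5000  +0.0000  -0.5000  +0.3000]
  T[4,:] = [+0.1818  +0.2727  +0.2727  -0.4545  +0.0000  -0.5455]
  T[5,:] = [-0.2222  +0.2222  -0.2222  +0.3333  -0.6667  +0.0000]
moduli |λ_i(T)| = 1.2433, 0.9693, 0.7105, 0.7105, 0.6795, 0.0793.
ρ(T) = max|λ| = 1.2433; 1.2433 > 1, so it fails to converge.

no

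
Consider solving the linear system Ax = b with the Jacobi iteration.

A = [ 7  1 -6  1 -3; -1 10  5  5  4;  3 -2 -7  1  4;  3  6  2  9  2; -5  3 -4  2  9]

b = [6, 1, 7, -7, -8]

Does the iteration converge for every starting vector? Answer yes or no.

no

Diagonal D = diag(7, 10, -7, 9, 9); L, U strict lower/upper.
Jacobi: T = -D⁻¹(L+U), T[0,4] = -(-3)/(7) = +0.4286; T[0,0] = 0.
  T[0,:] = [+0.0000  -0.1429  +0.8571  -0.1429  +0.4286]
  T[1,:] = [+0.1000  +0.0000  -0.5000  -0.5000  -0.4000]
  T[2,:] = [+0.4286  -0.2857  +0.0000  +0.1429  +0.5714]
  T[3,:] = [-0.3333  -0.6667  -0.2222  +0.0000  -0.2222]
  T[4,:] = [+0.5556  -0.3333  +0.4444  -0.2222  +0.0000]
eigenvalue magnitudes: 1.2286, 0.7609, 0.7609, 0.6155, 0.3702.
ρ = 1.2286; 1.2286 > 1, so it fails to converge.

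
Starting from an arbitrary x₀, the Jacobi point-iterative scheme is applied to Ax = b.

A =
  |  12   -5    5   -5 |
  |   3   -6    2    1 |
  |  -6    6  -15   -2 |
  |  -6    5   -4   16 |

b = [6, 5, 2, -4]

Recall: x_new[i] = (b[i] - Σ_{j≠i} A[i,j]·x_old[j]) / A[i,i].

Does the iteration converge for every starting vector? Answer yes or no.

A = D + L + U where D = diag(12, -6, -15, 16).
Jacobi T = -D⁻¹(L+U): T[2,3] = -(-2)/(-15) = -0.1333; T[2,2] = 0.
  T[0,:] = [+0.0000  +0.4167  -0.4167  +0.4167]
  T[1,:] = [+0.5000  +0.0000  +0.3333  +0.1667]
  T[2,:] = [-0.4000  +0.4000  +0.0000  -0.1333]
  T[3,:] = [+0.3750  -0.3125  +0.2500  +0.0000]
|λ(T)| sorted: 0.8779, 0.4718, 0.4061, 0.0000.
ρ(T) = max|λ| = 0.8779; 0.8779 < 1 ⇒ converges.

yes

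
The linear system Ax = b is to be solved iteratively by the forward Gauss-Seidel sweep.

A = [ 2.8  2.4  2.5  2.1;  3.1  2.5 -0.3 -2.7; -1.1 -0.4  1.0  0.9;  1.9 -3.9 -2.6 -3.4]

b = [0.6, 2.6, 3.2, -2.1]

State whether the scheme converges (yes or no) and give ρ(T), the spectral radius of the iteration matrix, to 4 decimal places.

no, ρ = 1.2890

A = D + L + U where D = diag(2.8, 2.5, 1, -3.4).
GS T = -(D+L)⁻¹U: row 0 first, T[0,1] = -(2.4)/(2.8) = -0.8571; later rows by forward substitution.
  T[0,:] = [+0.0000  -0.8571  -0.8929  -0.7500]
  T[1,:] = [+0.0000  +1.0629  +1.2271  +2.0100]
  T[2,:] = [+0.0000  -0.5177  -0.4913  -0.9210]
  T[3,:] = [+0.0000  -1.3023  -1.5309  -2.0204]
eigenvalue magnitudes: 1.2890, 0.2956, 0.1358, 0.0000.
ρ = 1.2890; 1.2890 > 1: divergent.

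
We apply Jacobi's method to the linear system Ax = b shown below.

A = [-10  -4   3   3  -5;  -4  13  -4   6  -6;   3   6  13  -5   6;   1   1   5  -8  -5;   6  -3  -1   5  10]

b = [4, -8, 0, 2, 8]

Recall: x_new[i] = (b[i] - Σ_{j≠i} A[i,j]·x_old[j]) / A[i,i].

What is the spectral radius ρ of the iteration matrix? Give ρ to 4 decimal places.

Write A = D+L+U with D = diag(-10, 13, 13, -8, 10).
Jacobi T = -D⁻¹(L+U): T[1,4] = -(-6)/(13) = +0.4615; T[1,1] = 0.
  T[0,:] = [+0.0000 -0.4000 +0.3000 +0.3000 -0.5000]
  T[1,:] = [+0.3077 +0.0000 +0.3077 -0.4615 +0.4615]
  T[2,:] = [-0.2308 -0.4615 +0.0000 +0.3846 -0.4615]
  T[3,:] = [+0.1250 +0.1250 +0.6250 +0.0000 -0.6250]
  T[4,:] = [-0.6000 +0.3000 +0.1000 -0.5000 +0.0000]
|λ(T)| sorted: 1.1382, 0.6207, 0.6111, 0.6111, 0.0205.
ρ = 1.1382; 1.1382 > 1, so it fails to converge.

1.1382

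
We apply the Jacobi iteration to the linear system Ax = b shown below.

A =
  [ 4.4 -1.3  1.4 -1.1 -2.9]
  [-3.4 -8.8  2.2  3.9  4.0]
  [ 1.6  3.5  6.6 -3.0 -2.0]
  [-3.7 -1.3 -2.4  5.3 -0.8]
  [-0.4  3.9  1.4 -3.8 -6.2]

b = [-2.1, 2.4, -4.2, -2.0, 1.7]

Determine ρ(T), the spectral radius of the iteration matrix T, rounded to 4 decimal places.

1.2150

Let D = diag(4.4, -8.8, 6.6, 5.3, -6.2); L, U the strict triangles.
Jacobi T = -D⁻¹(L+U): T[3,2] = -(-2.4)/(5.3) = +0.4528; T[3,3] = 0.
  T[0,:] = [+0.0000 +0.2955 -0.3182 +0.2500 +0.6591]
  T[1,:] = [-0.3864 +0.0000 +0.2500 +0.4432 +0.4545]
  T[2,:] = [-0.2424 -0.5303 +0.0000 +0.4545 +0.3030]
  T[3,:] = [+0.6981 +0.2453 +0.4528 +0.0000 +0.1509]
  T[4,:] = [-0.0645 +0.6290 +0.2258 -0.6129 +0.0000]
|eigenvalues of T|: 1.2150, 0.6293, 0.6293, 0.4228, 0.4228.
ρ = 1.2150; 1.2150 > 1, so it fails to converge.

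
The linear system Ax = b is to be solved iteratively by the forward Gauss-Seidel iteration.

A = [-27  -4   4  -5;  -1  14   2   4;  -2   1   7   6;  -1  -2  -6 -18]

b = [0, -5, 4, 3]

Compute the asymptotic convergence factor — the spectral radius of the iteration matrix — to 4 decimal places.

0.3755

Split A = D + L + U, D = diag(-27, 14, 7, -18).
Gauss-Seidel: T = -(D+L)⁻¹U, row 0 first, T[0,2] = -(4)/(-27) = +0.1481; later rows by forward substitution.
  T[0,:] = [+0.0000, -0.1481, +0.1481, -0.1852]
  T[1,:] = [+0.0000, -0.0106, -0.1323, -0.2989]
  T[2,:] = [+0.0000, -0.0408, +0.0612, -0.8673]
  T[3,:] = [+0.0000, +0.0230, -0.0139, +0.3326]
|roots of det(T-λI)|: 0.3755, 0.0518, 0.0518, 0.0000.
ρ(T) = max|λ| = 0.3755; 0.3755 < 1, so it converges for any x₀.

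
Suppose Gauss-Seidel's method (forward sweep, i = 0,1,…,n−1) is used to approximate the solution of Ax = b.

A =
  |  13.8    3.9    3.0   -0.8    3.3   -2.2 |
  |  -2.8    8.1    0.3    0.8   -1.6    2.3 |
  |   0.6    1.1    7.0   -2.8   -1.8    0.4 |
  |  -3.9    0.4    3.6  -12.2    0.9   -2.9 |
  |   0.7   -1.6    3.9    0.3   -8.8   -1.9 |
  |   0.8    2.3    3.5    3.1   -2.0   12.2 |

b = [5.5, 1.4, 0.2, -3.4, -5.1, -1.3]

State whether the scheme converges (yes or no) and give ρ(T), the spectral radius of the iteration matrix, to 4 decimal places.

Write A = D+L+U with D = diag(13.8, 8.1, 7, -12.2, -8.8, 12.2).
GS T = -(D+L)⁻¹U: row 0 first, T[0,4] = -(3.3)/(13.8) = -0.2391; later rows by forward substitution.
  T[0,:] = [+0.0000 -0.2826 -0.2174 +0.0580 -0.2391 +0.1594]
  T[1,:] = [+0.0000 -0.0977 -0.1122 -0.0787 +0.1149 -0.2288]
  T[2,:] = [+0.0000 +0.0396 +0.0363 +0.4074 +0.2596 -0.0348]
  T[3,:] = [+0.0000 +0.0988 +0.0765 +0.0991 +0.2306 -0.3065]
  T[4,:] = [+0.0000 +0.0162 +0.0218 +0.2029 +0.0830 -0.1875]
  T[5,:] = [+0.0000 +0.0031 +0.0091 -0.0978 -0.1254 +0.0898]
|roots of det(T-λI)|: 0.5005, 0.1396, 0.1396, 0.0212, 0.0212, 0.0000.
ρ = 0.5005; 0.5005 < 1 ⇒ converges.

yes, ρ = 0.5005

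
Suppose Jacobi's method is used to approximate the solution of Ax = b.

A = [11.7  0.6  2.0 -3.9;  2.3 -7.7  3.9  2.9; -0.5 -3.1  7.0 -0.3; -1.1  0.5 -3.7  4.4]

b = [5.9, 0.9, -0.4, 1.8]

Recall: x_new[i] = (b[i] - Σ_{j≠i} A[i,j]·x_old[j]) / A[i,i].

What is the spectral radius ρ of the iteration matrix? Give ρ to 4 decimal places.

Write A = D+L+U with D = diag(11.7, -7.7, 7, 4.4).
T_J = -D⁻¹(L+U): T[0,3] = -(-3.9)/(11.7) = +0.3333; T[0,0] = 0.
  T[0,:] = [+0.0000 -0.0513 -0.1709 +0.3333]
  T[1,:] = [+0.2987 +0.0000 +0.5065 +0.3766]
  T[2,:] = [+0.0714 +0.4429 +0.0000 +0.0429]
  T[3,:] = [+0.2500 -0.1136 +0.8409 +0.0000]
moduli |λ_i(T)| = 0.6797, 0.3633, 0.3633, 0.0973.
ρ(T) = max|λ| = 0.6797; 0.6797 < 1, so it converges for any x₀.

0.6797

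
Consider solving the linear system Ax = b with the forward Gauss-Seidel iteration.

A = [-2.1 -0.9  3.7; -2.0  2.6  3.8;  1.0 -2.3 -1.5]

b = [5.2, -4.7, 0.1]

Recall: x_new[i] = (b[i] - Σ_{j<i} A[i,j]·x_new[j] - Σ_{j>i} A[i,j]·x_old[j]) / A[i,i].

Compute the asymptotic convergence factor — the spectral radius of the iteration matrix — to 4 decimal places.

Let D = diag(-2.1, 2.6, -1.5); L, U the strict triangles.
Gauss-Seidel: T = -(D+L)⁻¹U, row 0 first, T[0,1] = -(-0.9)/(-2.1) = -0.4286; later rows by forward substitution.
  T[0,:] = [+0.0000, -0.4286, +1.7619]
  T[1,:] = [+0.0000, -0.3297, -0.1062]
  T[2,:] = [+0.0000, +0.2198, +1.3375]
|λ(T)| sorted: 1.3234, 0.3155, 0.0000.
ρ(T) = max|λ| = 1.3234; 1.3234 > 1, so it fails to converge.

1.3234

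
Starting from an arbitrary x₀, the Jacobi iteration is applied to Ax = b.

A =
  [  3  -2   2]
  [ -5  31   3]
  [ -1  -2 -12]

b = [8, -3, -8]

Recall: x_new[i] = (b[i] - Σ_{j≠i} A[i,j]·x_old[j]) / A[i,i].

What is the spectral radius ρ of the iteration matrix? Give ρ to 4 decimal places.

0.4775

Let D = diag(3, 31, -12); L, U the strict triangles.
Jacobi: T = -D⁻¹(L+U), T[0,1] = -(-2)/(3) = +0.6667; T[0,0] = 0.
  T[0,:] = [+0.0000, +0.6667, -0.6667]
  T[1,:] = [+0.1613, +0.0000, -0.0968]
  T[2,:] = [-0.0833, -0.1667, +0.0000]
|eigenvalues of T|: 0.4775, 0.3294, 0.1481.
ρ = 0.4775; 0.4775 < 1: convergent.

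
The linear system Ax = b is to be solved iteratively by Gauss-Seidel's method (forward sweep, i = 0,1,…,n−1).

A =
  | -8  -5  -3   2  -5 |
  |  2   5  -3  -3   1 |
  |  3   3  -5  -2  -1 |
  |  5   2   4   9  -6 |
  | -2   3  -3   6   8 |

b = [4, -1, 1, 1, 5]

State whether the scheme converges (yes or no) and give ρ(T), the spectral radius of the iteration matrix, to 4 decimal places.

no, ρ = 1.5581

A = D + L + U where D = diag(-8, 5, -5, 9, 8).
T_GS = -(D+L)⁻¹U: row 0 first, T[0,2] = -(-3)/(-8) = -0.3750; later rows by forward substitution.
  T[0,:] = [+0.0000  -0.6250  -0.3750  +0.2500  -0.6250]
  T[1,:] = [+0.0000  +0.2500  +0.7500  +0.5000  +0.0500]
  T[2,:] = [+0.0000  -0.2250  +0.2250  +0.0500  -0.5450]
  T[3,:] = [+0.0000  +0.3917  -0.0583  -0.2722  +1.2450]
  T[4,:] = [+0.0000  -0.6281  -0.2469  +0.0979  -1.3131]
moduli |λ_i(T)| = 1.5581, 0.2647, 0.2462, 0.2462, 0.0000.
ρ(T) = max|λ| = 1.5581; 1.5581 > 1, so it fails to converge.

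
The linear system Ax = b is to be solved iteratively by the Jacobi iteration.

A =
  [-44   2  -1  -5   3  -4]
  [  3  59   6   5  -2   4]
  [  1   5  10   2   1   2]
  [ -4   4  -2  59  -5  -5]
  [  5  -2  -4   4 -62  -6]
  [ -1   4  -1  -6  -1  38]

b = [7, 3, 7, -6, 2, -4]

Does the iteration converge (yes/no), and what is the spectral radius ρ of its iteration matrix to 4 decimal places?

Split A = D + L + U, D = diag(-44, 59, 10, 59, -62, 38).
Jacobi: T = -D⁻¹(L+U), T[4,0] = -(5)/(-62) = +0.0806; T[4,4] = 0.
  T[0,:] = [+0.0000, +0.0455, -0.0227, -0.1136, +0.0682, -0.0909]
  T[1,:] = [-0.0508, +0.0000, -0.1017, -0.0847, +0.0339, -0.0678]
  T[2,:] = [-0.1000, -0.5000, +0.0000, -0.2000, -0.1000, -0.2000]
  T[3,:] = [+0.0678, -0.0678, +0.0339, +0.0000, +0.0847, +0.0847]
  T[4,:] = [+0.0806, -0.0323, -0.0645, +0.0645, +0.0000, -0.0968]
  T[5,:] = [+0.0263, -0.1053, +0.0263, +0.1579, +0.0263, +0.0000]
|eigenvalues of T|: 0.2509, 0.1994, 0.1994, 0.1583, 0.1583, 0.0770.
ρ = 0.2509; 0.2509 < 1: convergent.

yes, ρ = 0.2509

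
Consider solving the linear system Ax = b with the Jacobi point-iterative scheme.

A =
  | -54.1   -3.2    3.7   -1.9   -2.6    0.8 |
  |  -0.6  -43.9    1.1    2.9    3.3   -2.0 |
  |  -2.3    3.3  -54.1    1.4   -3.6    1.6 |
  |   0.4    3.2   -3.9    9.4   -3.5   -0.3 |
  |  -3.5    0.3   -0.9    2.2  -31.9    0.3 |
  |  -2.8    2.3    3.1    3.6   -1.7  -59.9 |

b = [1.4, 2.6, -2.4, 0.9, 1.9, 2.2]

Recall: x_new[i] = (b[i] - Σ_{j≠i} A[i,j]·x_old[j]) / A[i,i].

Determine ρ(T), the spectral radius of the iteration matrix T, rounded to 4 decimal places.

Split A = D + L + U, D = diag(-54.1, -43.9, -54.1, 9.4, -31.9, -59.9).
Jacobi: T = -D⁻¹(L+U), T[5,2] = -(3.1)/(-59.9) = +0.0518; T[5,5] = 0.
  T[0,:] = [+0.0000  -0.0591  +0.0684  -0.0351  -0.0481  +0.0148]
  T[1,:] = [-0.0137  +0.0000  +0.0251  +0.0661  +0.0752  -0.0456]
  T[2,:] = [-0.0425  +0.0610  +0.0000  +0.0259  -0.0665  +0.0296]
  T[3,:] = [-0.0426  -0.3404  +0.4149  +0.0000  +0.3723  +0.0319]
  T[4,:] = [-0.1097  +0.0094  -0.0282  +0.0690  +0.0000  +0.0094]
  T[5,:] = [-0.0467  +0.0384  +0.0518  +0.0601  -0.0284  +0.0000]
eigenvalue magnitudes: 0.1858, 0.1315, 0.1095, 0.1095, 0.0667, 0.0001.
ρ = 0.1858; 0.1858 < 1, so it converges for any x₀.

0.1858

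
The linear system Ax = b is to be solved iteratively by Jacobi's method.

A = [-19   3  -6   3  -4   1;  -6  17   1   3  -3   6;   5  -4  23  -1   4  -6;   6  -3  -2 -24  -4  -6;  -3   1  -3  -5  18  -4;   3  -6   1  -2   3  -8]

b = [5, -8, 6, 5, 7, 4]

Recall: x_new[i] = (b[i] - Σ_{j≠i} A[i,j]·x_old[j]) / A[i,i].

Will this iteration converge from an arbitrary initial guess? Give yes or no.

yes

Split A = D + L + U, D = diag(-19, 17, 23, -24, 18, -8).
T_J = -D⁻¹(L+U): T[4,0] = -(-3)/(18) = +0.1667; T[4,4] = 0.
  T[0,:] = [+0.0000 +0.1579 -0.3158 +0.1579 -0.2105 +0.0526]
  T[1,:] = [+0.3529 +0.0000 -0.0588 -0.1765 +0.1765 -0.3529]
  T[2,:] = [-0.2174 +0.1739 +0.0000 +0.0435 -0.1739 +0.2609]
  T[3,:] = [+0.2500 -0.1250 -0.0833 +0.0000 -0.1667 -0.2500]
  T[4,:] = [+0.1667 -0.0556 +0.1667 +0.2778 +0.0000 +0.2222]
  T[5,:] = [+0.3750 -0.7500 +0.1250 -0.2500 +0.3750 +0.0000]
eigenvalue magnitudes: 0.9012, 0.5872, 0.2701, 0.2701, 0.2290, 0.2290.
spectral radius ρ = 0.9012; 0.9012 < 1 ⇒ converges.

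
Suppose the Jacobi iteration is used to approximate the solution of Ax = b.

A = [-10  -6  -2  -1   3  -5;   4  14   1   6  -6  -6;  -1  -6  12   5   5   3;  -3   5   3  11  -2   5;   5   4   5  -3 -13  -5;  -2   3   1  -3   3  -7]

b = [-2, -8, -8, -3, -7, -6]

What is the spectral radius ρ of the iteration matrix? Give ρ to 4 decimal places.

1.1815

Let D = diag(-10, 14, 12, 11, -13, -7); L, U the strict triangles.
Jacobi: T = -D⁻¹(L+U), T[0,2] = -(-2)/(-10) = -0.2000; T[0,0] = 0.
  T[0,:] = [+0.0000, -0.6000, -0.2000, -0.1000, +0.3000, -0.5000]
  T[1,:] = [-0.2857, +0.0000, -0.0714, -0.4286, +0.4286, +0.4286]
  T[2,:] = [+0.0833, +0.5000, +0.0000, -0.4167, -0.4167, -0.2500]
  T[3,:] = [+0.2727, -0.4545, -0.2727, +0.0000, +0.1818, -0.4545]
  T[4,:] = [+0.3846, +0.3077, +0.3846, -0.2308, +0.0000, -0.3846]
  T[5,:] = [-0.2857, +0.4286, +0.1429, -0.4286, +0.4286, +0.0000]
|eigenvalues of T|: 1.1815, 0.6042, 0.4364, 0.4364, 0.4234, 0.4234.
ρ = 1.1815; 1.1815 > 1: divergent.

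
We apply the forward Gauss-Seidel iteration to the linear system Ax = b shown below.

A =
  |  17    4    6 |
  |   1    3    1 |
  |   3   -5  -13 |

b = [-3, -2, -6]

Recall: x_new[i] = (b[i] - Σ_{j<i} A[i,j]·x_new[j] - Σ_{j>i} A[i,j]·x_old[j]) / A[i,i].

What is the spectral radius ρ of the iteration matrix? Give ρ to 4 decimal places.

A = D + L + U where D = diag(17, 3, -13).
GS T = -(D+L)⁻¹U: row 0 first, T[0,2] = -(6)/(17) = -0.3529; later rows by forward substitution.
  T[0,:] = [+0.0000  -0.2353  -0.3529]
  T[1,:] = [+0.0000  +0.0784  -0.2157]
  T[2,:] = [+0.0000  -0.0845  +0.0015]
|λ(T)| sorted: 0.1803, 0.1004, 0.0000.
ρ = 0.1803; 0.1803 < 1 ⇒ converges.

0.1803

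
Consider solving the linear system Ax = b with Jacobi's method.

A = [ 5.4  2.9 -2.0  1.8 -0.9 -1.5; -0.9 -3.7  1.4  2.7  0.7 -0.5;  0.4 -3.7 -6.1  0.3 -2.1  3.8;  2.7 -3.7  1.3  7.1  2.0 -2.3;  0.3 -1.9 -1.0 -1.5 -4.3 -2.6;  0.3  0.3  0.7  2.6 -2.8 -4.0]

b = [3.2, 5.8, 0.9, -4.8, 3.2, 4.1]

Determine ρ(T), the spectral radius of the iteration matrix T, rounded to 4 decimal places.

1.1370

Write A = D+L+U with D = diag(5.4, -3.7, -6.1, 7.1, -4.3, -4).
Jacobi: T = -D⁻¹(L+U), T[0,5] = -(-1.5)/(5.4) = +0.2778; T[0,0] = 0.
  T[0,:] = [+0.0000 -0.5370 +0.3704 -0.3333 +0.1667 +0.2778]
  T[1,:] = [-0.2432 +0.0000 +0.3784 +0.7297 +0.1892 -0.1351]
  T[2,:] = [+0.0656 -0.6066 +0.0000 +0.0492 -0.3443 +0.6230]
  T[3,:] = [-0.3803 +0.5211 -0.1831 +0.0000 -0.2817 +0.3239]
  T[4,:] = [+0.0698 -0.4419 -0.2326 -0.3488 +0.0000 -0.6047]
  T[5,:] = [+0.0750 +0.0750 +0.1750 +0.6500 -0.7000 +0.0000]
eigenvalue magnitudes: 1.1370, 0.8718, 0.8103, 0.6430, 0.6430, 0.3074.
spectral radius ρ = 1.1370; 1.1370 > 1: divergent.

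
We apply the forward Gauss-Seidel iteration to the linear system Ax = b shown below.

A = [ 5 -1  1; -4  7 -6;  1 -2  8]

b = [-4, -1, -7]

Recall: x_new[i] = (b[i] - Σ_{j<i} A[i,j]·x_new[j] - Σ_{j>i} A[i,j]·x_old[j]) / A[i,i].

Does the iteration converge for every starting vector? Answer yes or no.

yes

Split A = D + L + U, D = diag(5, 7, 8).
GS T = -(D+L)⁻¹U: row 0 first, T[0,1] = -(-1)/(5) = +0.2000; later rows by forward substitution.
  T[0,:] = [+0.0000, +0.2000, -0.2000]
  T[1,:] = [+0.0000, +0.1143, +0.7429]
  T[2,:] = [+0.0000, +0.0036, +0.2107]
|eigenvalues of T|: 0.2331, 0.0919, 0.0000.
spectral radius ρ = 0.2331; 0.2331 < 1 ⇒ converges.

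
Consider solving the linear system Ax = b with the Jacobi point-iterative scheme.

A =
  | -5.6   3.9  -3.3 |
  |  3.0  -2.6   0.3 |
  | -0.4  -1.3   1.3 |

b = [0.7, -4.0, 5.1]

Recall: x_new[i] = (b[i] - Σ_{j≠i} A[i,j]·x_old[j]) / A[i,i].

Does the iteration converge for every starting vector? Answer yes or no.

Diagonal D = diag(-5.6, -2.6, 1.3); L, U strict lower/upper.
Jacobi: T = -D⁻¹(L+U), T[1,2] = -(0.3)/(-2.6) = +0.1154; T[1,1] = 0.
  T[0,:] = [+0.0000, +0.6964, -0.5893]
  T[1,:] = [+1.1538, +0.0000, +0.1154]
  T[2,:] = [+0.3077, +1.0000, +0.0000]
eigenvalue magnitudes: 1.1446, 0.7566, 0.7566.
ρ(T) = max|λ| = 1.1446; 1.1446 > 1, so it fails to converge.

no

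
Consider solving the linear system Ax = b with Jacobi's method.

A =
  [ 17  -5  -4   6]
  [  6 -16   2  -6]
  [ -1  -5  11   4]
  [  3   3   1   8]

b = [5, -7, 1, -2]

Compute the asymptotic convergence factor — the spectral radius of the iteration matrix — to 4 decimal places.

0.8822

Diagonal D = diag(17, -16, 11, 8); L, U strict lower/upper.
Jacobi: T = -D⁻¹(L+U), T[3,1] = -(3)/(8) = -0.3750; T[3,3] = 0.
  T[0,:] = [+0.0000 +0.2941 +0.2353 -0.3529]
  T[1,:] = [+0.3750 +0.0000 +0.1250 -0.3750]
  T[2,:] = [+0.0909 +0.4545 +0.0000 -0.3636]
  T[3,:] = [-0.3750 -0.3750 -0.1250 +0.0000]
|eigenvalues of T|: 0.8822, 0.3750, 0.2847, 0.2847.
ρ(T) = max|λ| = 0.8822; 0.8822 < 1: convergent.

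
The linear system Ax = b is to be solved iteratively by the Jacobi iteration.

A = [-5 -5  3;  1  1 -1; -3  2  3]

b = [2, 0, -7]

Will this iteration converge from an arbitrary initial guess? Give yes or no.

no

Let D = diag(-5, 1, 3); L, U the strict triangles.
T_J = -D⁻¹(L+U): T[0,1] = -(-5)/(-5) = -1.0000; T[0,0] = 0.
  T[0,:] = [+0.0000  -1.0000  +0.6000]
  T[1,:] = [-1.0000  +0.0000  +1.0000]
  T[2,:] = [+1.0000  -0.6667  +0.0000]
|λ(T)| sorted: 1.1976, 0.7078, 0.7078.
spectral radius ρ = 1.1976; 1.1976 > 1 ⇒ diverges.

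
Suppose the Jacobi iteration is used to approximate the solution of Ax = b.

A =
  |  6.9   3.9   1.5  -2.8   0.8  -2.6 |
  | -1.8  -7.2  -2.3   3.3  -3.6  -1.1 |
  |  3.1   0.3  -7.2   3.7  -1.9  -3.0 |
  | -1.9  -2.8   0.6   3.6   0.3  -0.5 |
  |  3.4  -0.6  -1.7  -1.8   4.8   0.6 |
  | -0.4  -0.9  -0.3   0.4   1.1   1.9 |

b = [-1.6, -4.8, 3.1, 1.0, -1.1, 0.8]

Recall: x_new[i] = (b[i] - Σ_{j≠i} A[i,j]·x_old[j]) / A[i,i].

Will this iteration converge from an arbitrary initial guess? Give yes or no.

Let D = diag(6.9, -7.2, -7.2, 3.6, 4.8, 1.9); L, U the strict triangles.
Jacobi: T = -D⁻¹(L+U), T[3,1] = -(-2.8)/(3.6) = +0.7778; T[3,3] = 0.
  T[0,:] = [+0.0000 -0.5652 -0.2174 +0.4058 -0.1159 +0.3768]
  T[1,:] = [-0.2500 +0.0000 -0.3194 +0.4583 -0.5000 -0.1528]
  T[2,:] = [+0.4306 +0.0417 +0.0000 +0.5139 -0.2639 -0.4167]
  T[3,:] = [+0.5278 +0.7778 -0.1667 +0.0000 -0.0833 +0.1389]
  T[4,:] = [-0.7083 +0.1250 +0.3542 +0.3750 +0.0000 -0.1250]
  T[5,:] = [+0.2105 +0.4737 +0.1579 -0.2105 -0.5789 +0.0000]
eigenvalue magnitudes: 1.1485, 0.7136, 0.7136, 0.6465, 0.6465, 0.5374.
ρ(T) = max|λ| = 1.1485; 1.1485 > 1, so it fails to converge.

no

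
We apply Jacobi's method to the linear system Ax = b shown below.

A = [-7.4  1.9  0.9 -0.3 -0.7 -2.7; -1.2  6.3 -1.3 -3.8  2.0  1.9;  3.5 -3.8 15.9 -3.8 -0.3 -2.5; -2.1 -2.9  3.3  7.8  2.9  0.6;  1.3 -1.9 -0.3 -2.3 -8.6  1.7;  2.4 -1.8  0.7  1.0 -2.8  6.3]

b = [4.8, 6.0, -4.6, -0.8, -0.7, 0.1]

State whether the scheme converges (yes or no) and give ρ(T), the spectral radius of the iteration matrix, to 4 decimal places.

Write A = D+L+U with D = diag(-7.4, 6.3, 15.9, 7.8, -8.6, 6.3).
Jacobi: T = -D⁻¹(L+U), T[2,4] = -(-0.3)/(15.9) = +0.0189; T[2,2] = 0.
  T[0,:] = [+0.0000  +0.2568  +0.1216  -0.0405  -0.0946  -0.3649]
  T[1,:] = [+0.1905  +0.0000  +0.2063  +0.6032  -0.3175  -0.3016]
  T[2,:] = [-0.2201  +0.2390  +0.0000  +0.2390  +0.0189  +0.1572]
  T[3,:] = [+0.2692  +0.3718  -0.4231  +0.0000  -0.3718  -0.0769]
  T[4,:] = [+0.1512  -0.2209  -0.0349  -0.2674  +0.0000  +0.1977]
  T[5,:] = [-0.3810  +0.2857  -0.1111  -0.1587  +0.4444  +0.0000]
|roots of det(T-λI)|: 0.8364, 0.5529, 0.5529, 0.3240, 0.3240, 0.0548.
ρ = 0.8364; 0.8364 < 1: convergent.

yes, ρ = 0.8364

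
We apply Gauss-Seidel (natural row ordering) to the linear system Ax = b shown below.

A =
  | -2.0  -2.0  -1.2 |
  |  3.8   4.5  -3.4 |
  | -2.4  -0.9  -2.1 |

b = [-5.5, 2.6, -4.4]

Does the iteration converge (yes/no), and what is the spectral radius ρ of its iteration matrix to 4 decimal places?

A = D + L + U where D = diag(-2, 4.5, -2.1).
T_GS = -(D+L)⁻¹U: row 0 first, T[0,1] = -(-2)/(-2) = -1.0000; later rows by forward substitution.
  T[0,:] = [+0.0000, -1.0000, -0.6000]
  T[1,:] = [+0.0000, +0.8444, +1.2622]
  T[2,:] = [+0.0000, +0.7810, +0.1448]
moduli |λ_i(T)| = 1.5473, 0.5581, 0.0000.
ρ(T) = max|λ| = 1.5473; 1.5473 > 1 ⇒ diverges.

no, ρ = 1.5473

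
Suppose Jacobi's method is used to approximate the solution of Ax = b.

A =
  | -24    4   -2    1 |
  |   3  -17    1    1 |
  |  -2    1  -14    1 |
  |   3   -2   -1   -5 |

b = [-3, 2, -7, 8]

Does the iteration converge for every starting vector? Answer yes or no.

Diagonal D = diag(-24, -17, -14, -5); L, U strict lower/upper.
Jacobi: T = -D⁻¹(L+U), T[3,2] = -(-1)/(-5) = -0.2000; T[3,3] = 0.
  T[0,:] = [+0.0000, +0.1667, -0.0833, +0.0417]
  T[1,:] = [+0.1765, +0.0000, +0.0588, +0.0588]
  T[2,:] = [-0.1429, +0.0714, +0.0000, +0.0714]
  T[3,:] = [+0.6000, -0.4000, -0.2000, +0.0000]
|λ(T)| sorted: 0.2664, 0.2139, 0.1644, 0.1644.
ρ = 0.2664; 0.2664 < 1, so it converges for any x₀.

yes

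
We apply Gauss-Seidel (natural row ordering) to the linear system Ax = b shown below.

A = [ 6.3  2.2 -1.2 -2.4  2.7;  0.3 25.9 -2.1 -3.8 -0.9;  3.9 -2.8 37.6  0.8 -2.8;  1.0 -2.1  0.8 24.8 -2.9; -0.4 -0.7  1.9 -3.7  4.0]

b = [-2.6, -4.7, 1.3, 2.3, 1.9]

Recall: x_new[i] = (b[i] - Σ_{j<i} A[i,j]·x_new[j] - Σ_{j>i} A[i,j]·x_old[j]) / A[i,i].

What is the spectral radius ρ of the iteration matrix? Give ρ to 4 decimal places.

0.1604

Write A = D+L+U with D = diag(6.3, 25.9, 37.6, 24.8, 4).
T_GS = -(D+L)⁻¹U: row 0 first, T[0,4] = -(2.7)/(6.3) = -0.4286; later rows by forward substitution.
  T[0,:] = [+0.0000 -0.3492 +0.1905 +0.3810 -0.4286]
  T[1,:] = [+0.0000 +0.0040 +0.0789 +0.1423 +0.0397]
  T[2,:] = [+0.0000 +0.0365 -0.0139 -0.0502 +0.1219]
  T[3,:] = [+0.0000 +0.0132 -0.0006 -0.0017 +0.1336]
  T[4,:] = [+0.0000 -0.0393 +0.0389 +0.0853 +0.0298]
|roots of det(T-λI)|: 0.1604, 0.0891, 0.0891, 0.0055, 0.0000.
ρ(T) = max|λ| = 0.1604; 0.1604 < 1, so it converges for any x₀.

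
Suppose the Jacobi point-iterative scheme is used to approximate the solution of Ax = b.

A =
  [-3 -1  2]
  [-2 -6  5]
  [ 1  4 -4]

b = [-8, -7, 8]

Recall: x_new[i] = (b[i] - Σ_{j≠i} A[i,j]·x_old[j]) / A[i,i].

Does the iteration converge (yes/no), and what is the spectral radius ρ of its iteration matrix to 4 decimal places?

Split A = D + L + U, D = diag(-3, -6, -4).
Jacobi: T = -D⁻¹(L+U), T[2,1] = -(4)/(-4) = +1.0000; T[2,2] = 0.
  T[0,:] = [+0.0000  -0.3333  +0.6667]
  T[1,:] = [-0.3333  +0.0000  +0.8333]
  T[2,:] = [+0.2500  +1.0000  +0.0000]
eigenvalue magnitudes: 1.1667, 0.8838, 0.2829.
ρ = 1.1667; 1.1667 > 1, so it fails to converge.

no, ρ = 1.1667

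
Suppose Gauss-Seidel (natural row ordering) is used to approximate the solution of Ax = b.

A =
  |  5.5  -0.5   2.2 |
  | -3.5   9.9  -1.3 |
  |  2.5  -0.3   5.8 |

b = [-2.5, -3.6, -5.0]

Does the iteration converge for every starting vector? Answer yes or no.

yes

Write A = D+L+U with D = diag(5.5, 9.9, 5.8).
Gauss-Seidel: T = -(D+L)⁻¹U, row 0 first, T[0,2] = -(2.2)/(5.5) = -0.4000; later rows by forward substitution.
  T[0,:] = [+0.0000  +0.0909  -0.4000]
  T[1,:] = [+0.0000  +0.0321  -0.0101]
  T[2,:] = [+0.0000  -0.0375  +0.1719]
|eigenvalues of T|: 0.1746, 0.0295, 0.0000.
ρ = 0.1746; 0.1746 < 1 ⇒ converges.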